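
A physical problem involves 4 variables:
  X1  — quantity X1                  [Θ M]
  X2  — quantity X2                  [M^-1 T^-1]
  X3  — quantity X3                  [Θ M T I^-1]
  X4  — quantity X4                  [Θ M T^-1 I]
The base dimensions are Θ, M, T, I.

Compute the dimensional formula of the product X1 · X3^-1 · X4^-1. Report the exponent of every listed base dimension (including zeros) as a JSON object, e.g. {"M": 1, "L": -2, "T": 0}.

Write exponents as rows Θ,M,T,I / cols X1,X2,X3,X4:
  Θ: [ 1  0  1  1]
  M: [ 1 -1  1  1]
  T: [ 0 -1  1 -1]
  I: [ 0  0 -1  1]
  [Θ]: (1)·1+(-1)·1+(-1)·1 = -1
  [M]: (1)·1+(-1)·1+(-1)·1 = -1
  [T]: (1)·0+(-1)·1+(-1)·-1 = 0
  [I]: (1)·0+(-1)·-1+(-1)·1 = 0
⇒ Θ^-1 M^-1

{"Θ": -1, "M": -1, "T": 0, "I": 0}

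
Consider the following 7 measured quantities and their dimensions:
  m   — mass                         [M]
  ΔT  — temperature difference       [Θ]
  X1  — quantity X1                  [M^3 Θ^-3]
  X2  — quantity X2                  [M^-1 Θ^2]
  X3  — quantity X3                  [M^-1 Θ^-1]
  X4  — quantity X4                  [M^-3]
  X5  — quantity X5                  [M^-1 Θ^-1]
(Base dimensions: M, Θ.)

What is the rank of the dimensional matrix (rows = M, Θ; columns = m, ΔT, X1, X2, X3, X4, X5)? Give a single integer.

Exponent matrix [M,Θ] × [m,ΔT,X1,X2,X3,X4,X5]:
  M: [ 1  0  3 -1 -1 -3 -1]
  Θ: [ 0  1 -3  2 -1  0 -1]
Echelon form has 2 nonzero rows (pivots: m,ΔT)

2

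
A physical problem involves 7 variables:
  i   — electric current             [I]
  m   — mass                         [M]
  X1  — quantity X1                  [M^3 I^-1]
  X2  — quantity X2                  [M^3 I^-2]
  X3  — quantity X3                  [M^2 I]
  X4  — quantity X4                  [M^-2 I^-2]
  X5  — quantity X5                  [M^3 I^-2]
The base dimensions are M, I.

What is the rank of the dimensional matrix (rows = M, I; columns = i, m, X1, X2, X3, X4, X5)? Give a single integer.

Dimensional matrix (M×I by i×m×X1×X2×X3×X4×X5):
  M: [ 0  1  3  3  2 -2  3]
  I: [ 1  0 -1 -2  1 -2 -2]
RREF → pivots at {i,m} ⇒ r = 2

2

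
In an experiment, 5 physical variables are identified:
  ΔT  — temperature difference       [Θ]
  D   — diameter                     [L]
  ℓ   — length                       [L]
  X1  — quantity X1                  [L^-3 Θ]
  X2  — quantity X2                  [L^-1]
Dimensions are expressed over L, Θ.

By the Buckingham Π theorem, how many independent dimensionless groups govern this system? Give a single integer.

3

Dimensional matrix (L×Θ by ΔT×D×ℓ×X1×X2):
  L: [ 0  1  1 -3 -1]
  Θ: [ 1  0  0  1  0]
Row reduction gives pivot columns ΔT,D; rank = 2
n=5, r=2 ⇒ 3 dimensionless groups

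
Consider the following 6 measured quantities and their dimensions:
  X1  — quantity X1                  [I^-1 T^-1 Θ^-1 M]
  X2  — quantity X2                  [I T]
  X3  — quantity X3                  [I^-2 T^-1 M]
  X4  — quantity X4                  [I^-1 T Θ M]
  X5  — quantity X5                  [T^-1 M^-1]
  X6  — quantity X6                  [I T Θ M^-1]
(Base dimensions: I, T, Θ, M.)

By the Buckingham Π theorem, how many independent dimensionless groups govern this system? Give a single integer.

Dimensional matrix (I×T×Θ×M by X1×X2×X3×X4×X5×X6):
  I: [-1  1 -2 -1  0  1]
  T: [-1  1 -1  1 -1  1]
  Θ: [-1  0  0  1  0  1]
  M: [ 1  0  1  1 -1 -1]
Echelon form has 3 nonzero rows (pivots: X1,X2,X3)
6 vars − rank 3 = 3 Π groups

3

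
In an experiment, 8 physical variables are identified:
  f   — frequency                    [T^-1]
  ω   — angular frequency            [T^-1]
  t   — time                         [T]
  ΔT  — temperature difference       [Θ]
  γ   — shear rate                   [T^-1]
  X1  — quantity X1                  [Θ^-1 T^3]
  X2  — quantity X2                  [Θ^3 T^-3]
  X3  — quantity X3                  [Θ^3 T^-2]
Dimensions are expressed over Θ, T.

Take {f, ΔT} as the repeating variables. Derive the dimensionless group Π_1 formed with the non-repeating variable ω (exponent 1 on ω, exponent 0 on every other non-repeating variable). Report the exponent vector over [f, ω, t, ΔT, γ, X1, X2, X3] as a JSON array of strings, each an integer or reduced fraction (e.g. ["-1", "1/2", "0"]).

Dimensional matrix (Θ×T by f×ω×t×ΔT×γ×X1×X2×X3):
  Θ: [ 0  0  0  1  0 -1  3  3]
  T: [-1 -1  1  0 -1  3 -3 -2]
Echelon form has 2 nonzero rows (pivots: f,ΔT)
Repeat: f,ΔT; free: ω,t,γ,X1,X2,X3
RREF:
  r0: [   1    1   -1    0    1   -3    3    2]
  r1: [   0    0    0    1    0   -1    3    3]
Fix exponent of ω at 1, t at 0, γ at 0, X1 at 0, X2 at 0, X3 at 0; solve each RREF row for its pivot's exponent:
  r0: exp(f) + (1)·1 = 0 ⇒ exp(f) = -1
  r1: exp(ΔT) + (0)·1 = 0 ⇒ exp(ΔT) = 0
Π_1 = f^-1 · ω

["-1", "1", "0", "0", "0", "0", "0", "0"]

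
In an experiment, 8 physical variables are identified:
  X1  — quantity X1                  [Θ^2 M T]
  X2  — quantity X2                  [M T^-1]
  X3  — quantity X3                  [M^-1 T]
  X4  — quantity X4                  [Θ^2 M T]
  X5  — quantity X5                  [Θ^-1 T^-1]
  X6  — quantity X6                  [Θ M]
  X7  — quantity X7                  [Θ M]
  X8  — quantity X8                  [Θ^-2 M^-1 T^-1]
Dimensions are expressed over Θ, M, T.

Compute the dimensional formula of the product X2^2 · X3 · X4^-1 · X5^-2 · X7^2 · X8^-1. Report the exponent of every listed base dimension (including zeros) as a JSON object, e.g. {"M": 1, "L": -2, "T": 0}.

{"Θ": 4, "M": 3, "T": 1}

Write exponents as rows Θ,M,T / cols X1,X2,X3,X4,X5,X6,X7,X8:
  Θ: [ 2  0  0  2 -1  1  1 -2]
  M: [ 1  1 -1  1  0  1  1 -1]
  T: [ 1 -1  1  1 -1  0  0 -1]
  [Θ]: (2)·0+(1)·0+(-1)·2+(-2)·-1+(2)·1+(-1)·-2 = 4
  [M]: (2)·1+(1)·-1+(-1)·1+(-2)·0+(2)·1+(-1)·-1 = 3
  [T]: (2)·-1+(1)·1+(-1)·1+(-2)·-1+(2)·0+(-1)·-1 = 1
⇒ Θ^4 M^3 T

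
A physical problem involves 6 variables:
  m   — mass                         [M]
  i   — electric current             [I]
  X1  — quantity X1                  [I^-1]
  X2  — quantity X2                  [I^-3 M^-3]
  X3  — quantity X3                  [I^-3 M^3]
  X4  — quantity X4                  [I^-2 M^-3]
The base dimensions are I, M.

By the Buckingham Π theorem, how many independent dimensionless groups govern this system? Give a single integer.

Dimensional matrix (I×M by m×i×X1×X2×X3×X4):
  I: [ 0  1 -1 -3 -3 -2]
  M: [ 1  0  0 -3  3 -3]
Echelon form has 2 nonzero rows (pivots: m,i)
n=6, r=2 ⇒ 4 dimensionless groups

4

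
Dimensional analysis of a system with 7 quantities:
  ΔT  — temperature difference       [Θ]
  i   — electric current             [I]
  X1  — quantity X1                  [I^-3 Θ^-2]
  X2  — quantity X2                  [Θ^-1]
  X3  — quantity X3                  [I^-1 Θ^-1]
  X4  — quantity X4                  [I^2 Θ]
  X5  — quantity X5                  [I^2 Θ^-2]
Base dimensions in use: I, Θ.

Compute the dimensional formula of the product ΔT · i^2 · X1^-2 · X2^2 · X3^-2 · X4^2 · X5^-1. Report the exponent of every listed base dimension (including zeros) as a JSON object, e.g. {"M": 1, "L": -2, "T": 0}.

{"I": 12, "Θ": 9}

Write exponents as rows I,Θ / cols ΔT,i,X1,X2,X3,X4,X5:
  I: [ 0  1 -3  0 -1  2  2]
  Θ: [ 1  0 -2 -1 -1  1 -2]
  [I]: (1)·0+(2)·1+(-2)·-3+(2)·0+(-2)·-1+(2)·2+(-1)·2 = 12
  [Θ]: (1)·1+(2)·0+(-2)·-2+(2)·-1+(-2)·-1+(2)·1+(-1)·-2 = 9
⇒ I^12 Θ^9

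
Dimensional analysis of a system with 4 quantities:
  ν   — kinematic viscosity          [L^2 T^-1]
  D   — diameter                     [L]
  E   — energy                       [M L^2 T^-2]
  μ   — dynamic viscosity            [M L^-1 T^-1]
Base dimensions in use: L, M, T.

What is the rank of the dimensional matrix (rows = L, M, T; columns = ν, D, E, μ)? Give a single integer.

Write exponents as rows L,M,T / cols ν,D,E,μ:
  L: [ 2  1  2 -1]
  M: [ 0  0  1  1]
  T: [-1  0 -2 -1]
Row reduction gives pivot columns ν,D,E; rank = 3

3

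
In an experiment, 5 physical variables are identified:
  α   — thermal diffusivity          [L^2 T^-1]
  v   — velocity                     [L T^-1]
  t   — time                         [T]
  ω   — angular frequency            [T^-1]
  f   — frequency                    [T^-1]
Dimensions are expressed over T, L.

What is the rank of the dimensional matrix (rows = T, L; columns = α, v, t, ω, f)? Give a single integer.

2

Exponent matrix [T,L] × [α,v,t,ω,f]:
  T: [-1 -1  1 -1 -1]
  L: [ 2  1  0  0  0]
Row reduction gives pivot columns α,v; rank = 2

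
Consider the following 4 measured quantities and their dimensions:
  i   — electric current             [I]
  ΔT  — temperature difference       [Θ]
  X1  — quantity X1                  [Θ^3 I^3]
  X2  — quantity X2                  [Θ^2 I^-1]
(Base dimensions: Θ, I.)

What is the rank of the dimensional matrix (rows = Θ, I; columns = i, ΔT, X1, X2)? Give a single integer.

2

Exponent matrix [Θ,I] × [i,ΔT,X1,X2]:
  Θ: [ 0  1  3  2]
  I: [ 1  0  3 -1]
Echelon form has 2 nonzero rows (pivots: i,ΔT)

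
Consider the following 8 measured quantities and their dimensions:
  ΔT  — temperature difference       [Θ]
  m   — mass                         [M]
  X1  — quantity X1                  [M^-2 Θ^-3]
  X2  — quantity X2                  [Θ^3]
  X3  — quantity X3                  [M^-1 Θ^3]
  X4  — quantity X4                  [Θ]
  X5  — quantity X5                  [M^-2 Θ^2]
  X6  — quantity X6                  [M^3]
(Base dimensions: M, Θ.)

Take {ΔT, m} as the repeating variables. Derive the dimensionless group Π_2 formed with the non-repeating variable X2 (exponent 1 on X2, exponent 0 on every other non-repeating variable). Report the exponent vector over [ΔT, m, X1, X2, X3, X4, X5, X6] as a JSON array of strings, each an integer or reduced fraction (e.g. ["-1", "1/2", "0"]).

Exponent matrix [M,Θ] × [ΔT,m,X1,X2,X3,X4,X5,X6]:
  M: [ 0  1 -2  0 -1  0 -2  3]
  Θ: [ 1  0 -3  3  3  1  2  0]
Row reduction gives pivot columns ΔT,m; rank = 2
Pivot set = {ΔT,m}, free = {X1,X2,X3,X4,X5,X6}
RREF:
  r0: [   1    0   -3    3    3    1    2    0]
  r1: [   0    1   -2    0   -1    0   -2    3]
Fix exponent of X2 at 1, X1 at 0, X3 at 0, X4 at 0, X5 at 0, X6 at 0; solve each RREF row for its pivot's exponent:
  r0: exp(ΔT) + (3)·1 = 0 ⇒ exp(ΔT) = -3
  r1: exp(m) + (0)·1 = 0 ⇒ exp(m) = 0
Π_2 = ΔT^-3 · X2

["-3", "0", "0", "1", "0", "0", "0", "0"]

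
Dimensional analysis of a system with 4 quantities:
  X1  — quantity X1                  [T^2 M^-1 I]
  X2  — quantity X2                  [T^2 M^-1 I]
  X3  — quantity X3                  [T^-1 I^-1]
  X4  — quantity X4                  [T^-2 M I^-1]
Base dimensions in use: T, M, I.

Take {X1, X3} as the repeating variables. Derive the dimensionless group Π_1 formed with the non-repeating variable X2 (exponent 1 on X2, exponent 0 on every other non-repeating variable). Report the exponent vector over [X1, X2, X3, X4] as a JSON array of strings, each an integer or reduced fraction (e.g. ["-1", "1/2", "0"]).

Write exponents as rows T,M,I / cols X1,X2,X3,X4:
  T: [ 2  2 -1 -2]
  M: [-1 -1  0  1]
  I: [ 1  1 -1 -1]
Echelon form has 2 nonzero rows (pivots: X1,X3)
Pivot set = {X1,X3}, free = {X2,X4}
RREF:
  r0: [   1    1    0   -1]
  r1: [   0    0    1    0]
  r2: [   0    0    0    0]
Fix exponent of X2 at 1, X4 at 0; solve each RREF row for its pivot's exponent:
  r0: exp(X1) + (1)·1 = 0 ⇒ exp(X1) = -1
  r1: exp(X3) + (0)·1 = 0 ⇒ exp(X3) = 0
Π_1 = X1^-1 · X2

["-1", "1", "0", "0"]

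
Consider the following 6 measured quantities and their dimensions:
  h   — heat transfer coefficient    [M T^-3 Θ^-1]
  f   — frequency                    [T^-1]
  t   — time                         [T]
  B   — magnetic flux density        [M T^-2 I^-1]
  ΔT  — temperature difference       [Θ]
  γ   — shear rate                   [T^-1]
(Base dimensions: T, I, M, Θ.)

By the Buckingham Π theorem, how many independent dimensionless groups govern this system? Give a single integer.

Dimensional matrix (T×I×M×Θ by h×f×t×B×ΔT×γ):
  T: [-3 -1  1 -2  0 -1]
  I: [ 0  0  0 -1  0  0]
  M: [ 1  0  0  1  0  0]
  Θ: [-1  0  0  0  1  0]
Row reduction gives pivot columns h,f,B,ΔT; rank = 4
Π count = n − r = 6 − 4 = 2

2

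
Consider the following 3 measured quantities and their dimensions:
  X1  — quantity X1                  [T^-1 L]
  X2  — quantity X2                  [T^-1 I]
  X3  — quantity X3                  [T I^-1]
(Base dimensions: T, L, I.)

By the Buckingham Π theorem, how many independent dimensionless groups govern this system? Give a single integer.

Write exponents as rows T,L,I / cols X1,X2,X3:
  T: [-1 -1  1]
  L: [ 1  0  0]
  I: [ 0  1 -1]
RREF → pivots at {X1,X2} ⇒ r = 2
Π count = n − r = 3 − 2 = 1

1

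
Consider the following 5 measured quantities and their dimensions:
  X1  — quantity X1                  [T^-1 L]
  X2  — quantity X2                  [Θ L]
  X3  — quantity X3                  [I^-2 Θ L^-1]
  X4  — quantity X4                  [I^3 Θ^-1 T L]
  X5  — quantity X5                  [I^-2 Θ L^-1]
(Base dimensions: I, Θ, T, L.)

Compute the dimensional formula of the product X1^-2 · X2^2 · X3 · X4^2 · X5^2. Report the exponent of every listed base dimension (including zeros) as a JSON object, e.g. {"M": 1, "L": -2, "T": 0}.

Exponent matrix [I,Θ,T,L] × [X1,X2,X3,X4,X5]:
  I: [ 0  0 -2  3 -2]
  Θ: [ 0  1  1 -1  1]
  T: [-1  0  0  1  0]
  L: [ 1  1 -1  1 -1]
  [I]: (-2)·0+(2)·0+(1)·-2+(2)·3+(2)·-2 = 0
  [Θ]: (-2)·0+(2)·1+(1)·1+(2)·-1+(2)·1 = 3
  [T]: (-2)·-1+(2)·0+(1)·0+(2)·1+(2)·0 = 4
  [L]: (-2)·1+(2)·1+(1)·-1+(2)·1+(2)·-1 = -1
⇒ Θ^3 T^4 L^-1

{"I": 0, "Θ": 3, "T": 4, "L": -1}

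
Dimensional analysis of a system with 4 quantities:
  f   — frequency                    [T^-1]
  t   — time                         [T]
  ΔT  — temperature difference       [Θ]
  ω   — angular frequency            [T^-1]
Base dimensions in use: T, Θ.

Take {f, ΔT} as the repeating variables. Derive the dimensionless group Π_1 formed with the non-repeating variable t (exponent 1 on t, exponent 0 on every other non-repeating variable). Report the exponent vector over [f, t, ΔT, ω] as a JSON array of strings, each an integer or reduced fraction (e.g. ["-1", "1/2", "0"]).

Exponent matrix [T,Θ] × [f,t,ΔT,ω]:
  T: [-1  1  0 -1]
  Θ: [ 0  0  1  0]
Row reduction gives pivot columns f,ΔT; rank = 2
Pivot set = {f,ΔT}, free = {t,ω}
RREF:
  r0: [   1   -1    0    1]
  r1: [   0    0    1    0]
Fix exponent of t at 1, ω at 0; solve each RREF row for its pivot's exponent:
  r0: exp(f) + (-1)·1 = 0 ⇒ exp(f) = 1
  r1: exp(ΔT) + (0)·1 = 0 ⇒ exp(ΔT) = 0
Π_1 = f · t

["1", "1", "0", "0"]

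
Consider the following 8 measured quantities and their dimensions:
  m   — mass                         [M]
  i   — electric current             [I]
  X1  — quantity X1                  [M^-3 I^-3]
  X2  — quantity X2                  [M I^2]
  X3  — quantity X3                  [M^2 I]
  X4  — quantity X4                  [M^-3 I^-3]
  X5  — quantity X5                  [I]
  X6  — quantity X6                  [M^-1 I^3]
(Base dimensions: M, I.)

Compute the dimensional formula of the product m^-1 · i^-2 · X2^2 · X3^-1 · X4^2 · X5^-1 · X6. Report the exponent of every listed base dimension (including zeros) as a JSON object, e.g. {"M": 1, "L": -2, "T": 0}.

{"M": -8, "I": -3}

Dimensional matrix (M×I by m×i×X1×X2×X3×X4×X5×X6):
  M: [ 1  0 -3  1  2 -3  0 -1]
  I: [ 0  1 -3  2  1 -3  1  3]
  [M]: (-1)·1+(-2)·0+(2)·1+(-1)·2+(2)·-3+(-1)·0+(1)·-1 = -8
  [I]: (-1)·0+(-2)·1+(2)·2+(-1)·1+(2)·-3+(-1)·1+(1)·3 = -3
⇒ M^-8 I^-3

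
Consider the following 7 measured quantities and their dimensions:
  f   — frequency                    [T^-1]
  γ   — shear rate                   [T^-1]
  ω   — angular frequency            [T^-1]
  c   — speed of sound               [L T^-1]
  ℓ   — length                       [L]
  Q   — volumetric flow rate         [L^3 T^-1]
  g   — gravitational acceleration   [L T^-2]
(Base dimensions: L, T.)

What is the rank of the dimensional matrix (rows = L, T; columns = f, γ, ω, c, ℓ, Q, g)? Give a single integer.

2

Write exponents as rows L,T / cols f,γ,ω,c,ℓ,Q,g:
  L: [ 0  0  0  1  1  3  1]
  T: [-1 -1 -1 -1  0 -1 -2]
Row reduction gives pivot columns f,c; rank = 2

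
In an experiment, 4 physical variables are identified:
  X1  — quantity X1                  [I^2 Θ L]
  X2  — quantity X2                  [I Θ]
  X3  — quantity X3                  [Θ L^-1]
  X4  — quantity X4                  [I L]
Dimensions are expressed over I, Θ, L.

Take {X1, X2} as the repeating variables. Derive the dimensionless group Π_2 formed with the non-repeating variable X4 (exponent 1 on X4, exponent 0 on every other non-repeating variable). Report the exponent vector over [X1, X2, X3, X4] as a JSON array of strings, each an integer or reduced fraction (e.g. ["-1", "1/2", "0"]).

["-1", "1", "0", "1"]

Dimensional matrix (I×Θ×L by X1×X2×X3×X4):
  I: [ 2  1  0  1]
  Θ: [ 1  1  1  0]
  L: [ 1  0 -1  1]
RREF → pivots at {X1,X2} ⇒ r = 2
Repeat: X1,X2; free: X3,X4
RREF:
  r0: [   1    0   -1    1]
  r1: [   0    1    2   -1]
  r2: [   0    0    0    0]
Fix exponent of X4 at 1, X3 at 0; solve each RREF row for its pivot's exponent:
  r0: exp(X1) + (1)·1 = 0 ⇒ exp(X1) = -1
  r1: exp(X2) + (-1)·1 = 0 ⇒ exp(X2) = 1
Π_2 = X1^-1 · X2 · X4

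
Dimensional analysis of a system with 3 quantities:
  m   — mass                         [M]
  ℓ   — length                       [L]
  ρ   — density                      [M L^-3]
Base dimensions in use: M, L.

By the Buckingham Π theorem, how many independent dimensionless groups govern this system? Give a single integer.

Dimensional matrix (M×L by m×ℓ×ρ):
  M: [ 1  0  1]
  L: [ 0  1 -3]
Echelon form has 2 nonzero rows (pivots: m,ℓ)
n=3, r=2 ⇒ 1 dimensionless group

1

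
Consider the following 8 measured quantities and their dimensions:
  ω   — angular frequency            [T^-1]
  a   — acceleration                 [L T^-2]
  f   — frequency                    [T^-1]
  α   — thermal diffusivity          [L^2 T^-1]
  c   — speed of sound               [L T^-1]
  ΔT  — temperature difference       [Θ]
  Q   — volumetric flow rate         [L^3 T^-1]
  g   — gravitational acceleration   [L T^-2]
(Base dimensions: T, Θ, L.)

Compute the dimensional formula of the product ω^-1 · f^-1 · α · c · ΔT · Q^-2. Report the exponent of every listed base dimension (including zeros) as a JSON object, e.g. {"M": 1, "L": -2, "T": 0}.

{"T": 2, "Θ": 1, "L": -3}

Dimensional matrix (T×Θ×L by ω×a×f×α×c×ΔT×Q×g):
  T: [-1 -2 -1 -1 -1  0 -1 -2]
  Θ: [ 0  0  0  0  0  1  0  0]
  L: [ 0  1  0  2  1  0  3  1]
  [T]: (-1)·-1+(-1)·-1+(1)·-1+(1)·-1+(1)·0+(-2)·-1 = 2
  [Θ]: (-1)·0+(-1)·0+(1)·0+(1)·0+(1)·1+(-2)·0 = 1
  [L]: (-1)·0+(-1)·0+(1)·2+(1)·1+(1)·0+(-2)·3 = -3
⇒ T^2 Θ L^-3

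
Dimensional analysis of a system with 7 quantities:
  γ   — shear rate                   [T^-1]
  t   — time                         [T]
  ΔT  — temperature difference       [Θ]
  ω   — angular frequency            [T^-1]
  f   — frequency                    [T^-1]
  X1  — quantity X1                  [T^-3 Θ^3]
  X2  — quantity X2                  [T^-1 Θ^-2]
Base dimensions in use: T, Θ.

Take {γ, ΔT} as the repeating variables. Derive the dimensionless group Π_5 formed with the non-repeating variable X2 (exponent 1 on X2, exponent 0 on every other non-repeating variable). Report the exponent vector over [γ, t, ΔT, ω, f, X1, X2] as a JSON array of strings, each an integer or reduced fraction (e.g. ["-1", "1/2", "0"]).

["-1", "0", "2", "0", "0", "0", "1"]

Write exponents as rows T,Θ / cols γ,t,ΔT,ω,f,X1,X2:
  T: [-1  1  0 -1 -1 -3 -1]
  Θ: [ 0  0  1  0  0  3 -2]
Row reduction gives pivot columns γ,ΔT; rank = 2
Repeat: γ,ΔT; free: t,ω,f,X1,X2
RREF:
  r0: [   1   -1    0    1    1    3    1]
  r1: [   0    0    1    0    0    3   -2]
Fix exponent of X2 at 1, t at 0, ω at 0, f at 0, X1 at 0; solve each RREF row for its pivot's exponent:
  r0: exp(γ) + (1)·1 = 0 ⇒ exp(γ) = -1
  r1: exp(ΔT) + (-2)·1 = 0 ⇒ exp(ΔT) = 2
Π_5 = γ^-1 · ΔT^2 · X2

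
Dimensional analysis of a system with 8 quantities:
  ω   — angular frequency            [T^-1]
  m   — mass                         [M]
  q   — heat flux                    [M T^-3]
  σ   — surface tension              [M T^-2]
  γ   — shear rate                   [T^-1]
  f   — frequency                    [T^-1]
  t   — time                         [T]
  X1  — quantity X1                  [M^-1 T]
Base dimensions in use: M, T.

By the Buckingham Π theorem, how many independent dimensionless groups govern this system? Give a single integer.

Write exponents as rows M,T / cols ω,m,q,σ,γ,f,t,X1:
  M: [ 0  1  1  1  0  0  0 -1]
  T: [-1  0 -3 -2 -1 -1  1  1]
Echelon form has 2 nonzero rows (pivots: ω,m)
n=8, r=2 ⇒ 6 dimensionless groups

6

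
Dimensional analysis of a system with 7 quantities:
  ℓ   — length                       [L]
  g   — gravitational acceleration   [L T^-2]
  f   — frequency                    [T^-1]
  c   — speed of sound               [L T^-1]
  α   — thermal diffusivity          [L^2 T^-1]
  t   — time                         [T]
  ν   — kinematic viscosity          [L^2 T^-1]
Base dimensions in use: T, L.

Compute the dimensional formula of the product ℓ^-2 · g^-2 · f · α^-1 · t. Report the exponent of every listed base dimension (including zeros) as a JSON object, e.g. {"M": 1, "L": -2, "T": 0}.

{"T": 5, "L": -6}

Write exponents as rows T,L / cols ℓ,g,f,c,α,t,ν:
  T: [ 0 -2 -1 -1 -1  1 -1]
  L: [ 1  1  0  1  2  0  2]
  [T]: (-2)·0+(-2)·-2+(1)·-1+(-1)·-1+(1)·1 = 5
  [L]: (-2)·1+(-2)·1+(1)·0+(-1)·2+(1)·0 = -6
⇒ T^5 L^-6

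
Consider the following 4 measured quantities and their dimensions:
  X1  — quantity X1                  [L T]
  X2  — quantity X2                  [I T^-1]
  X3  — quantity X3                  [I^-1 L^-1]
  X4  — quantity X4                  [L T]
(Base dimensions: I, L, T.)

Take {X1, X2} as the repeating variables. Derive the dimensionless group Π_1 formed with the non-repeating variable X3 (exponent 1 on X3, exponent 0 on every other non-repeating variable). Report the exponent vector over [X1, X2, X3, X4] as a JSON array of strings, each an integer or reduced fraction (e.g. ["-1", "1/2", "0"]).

["1", "1", "1", "0"]

Exponent matrix [I,L,T] × [X1,X2,X3,X4]:
  I: [ 0  1 -1  0]
  L: [ 1  0 -1  1]
  T: [ 1 -1  0  1]
RREF → pivots at {X1,X2} ⇒ r = 2
Repeat: X1,X2; free: X3,X4
RREF:
  r0: [   1    0   -1    1]
  r1: [   0    1   -1    0]
  r2: [   0    0    0    0]
Fix exponent of X3 at 1, X4 at 0; solve each RREF row for its pivot's exponent:
  r0: exp(X1) + (-1)·1 = 0 ⇒ exp(X1) = 1
  r1: exp(X2) + (-1)·1 = 0 ⇒ exp(X2) = 1
Π_1 = X1 · X2 · X3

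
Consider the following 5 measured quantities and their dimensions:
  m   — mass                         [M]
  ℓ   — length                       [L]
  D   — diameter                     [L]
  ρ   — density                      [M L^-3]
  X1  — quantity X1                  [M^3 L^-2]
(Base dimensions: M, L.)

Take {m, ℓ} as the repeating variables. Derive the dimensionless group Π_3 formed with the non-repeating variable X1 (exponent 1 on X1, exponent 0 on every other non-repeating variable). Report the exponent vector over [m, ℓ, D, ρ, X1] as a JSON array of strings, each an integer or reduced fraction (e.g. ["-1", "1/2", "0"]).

["-3", "2", "0", "0", "1"]

Write exponents as rows M,L / cols m,ℓ,D,ρ,X1:
  M: [ 1  0  0  1  3]
  L: [ 0  1  1 -3 -2]
RREF → pivots at {m,ℓ} ⇒ r = 2
Pivot set = {m,ℓ}, free = {D,ρ,X1}
RREF:
  r0: [   1    0    0    1    3]
  r1: [   0    1    1   -3   -2]
Fix exponent of X1 at 1, D at 0, ρ at 0; solve each RREF row for its pivot's exponent:
  r0: exp(m) + (3)·1 = 0 ⇒ exp(m) = -3
  r1: exp(ℓ) + (-2)·1 = 0 ⇒ exp(ℓ) = 2
Π_3 = m^-3 · ℓ^2 · X1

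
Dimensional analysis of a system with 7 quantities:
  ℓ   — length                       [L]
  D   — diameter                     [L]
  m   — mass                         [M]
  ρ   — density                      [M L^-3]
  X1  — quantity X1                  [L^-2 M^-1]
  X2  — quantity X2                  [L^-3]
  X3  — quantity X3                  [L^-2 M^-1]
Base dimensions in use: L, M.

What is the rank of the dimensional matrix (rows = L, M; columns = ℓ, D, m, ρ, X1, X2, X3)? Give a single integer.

Write exponents as rows L,M / cols ℓ,D,m,ρ,X1,X2,X3:
  L: [ 1  1  0 -3 -2 -3 -2]
  M: [ 0  0  1  1 -1  0 -1]
RREF → pivots at {ℓ,m} ⇒ r = 2

2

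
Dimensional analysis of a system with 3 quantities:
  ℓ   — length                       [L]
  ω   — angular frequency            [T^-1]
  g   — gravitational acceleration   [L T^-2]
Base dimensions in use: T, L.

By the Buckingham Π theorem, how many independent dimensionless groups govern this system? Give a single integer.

Write exponents as rows T,L / cols ℓ,ω,g:
  T: [ 0 -1 -2]
  L: [ 1  0  1]
Echelon form has 2 nonzero rows (pivots: ℓ,ω)
n=3, r=2 ⇒ 1 dimensionless group

1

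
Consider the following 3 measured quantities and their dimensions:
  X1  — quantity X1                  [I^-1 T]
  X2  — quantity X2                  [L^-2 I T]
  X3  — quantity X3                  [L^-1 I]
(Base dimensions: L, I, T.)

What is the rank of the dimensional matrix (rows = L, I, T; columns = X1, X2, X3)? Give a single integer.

Write exponents as rows L,I,T / cols X1,X2,X3:
  L: [ 0 -2 -1]
  I: [-1  1  1]
  T: [ 1  1  0]
RREF → pivots at {X1,X2} ⇒ r = 2

2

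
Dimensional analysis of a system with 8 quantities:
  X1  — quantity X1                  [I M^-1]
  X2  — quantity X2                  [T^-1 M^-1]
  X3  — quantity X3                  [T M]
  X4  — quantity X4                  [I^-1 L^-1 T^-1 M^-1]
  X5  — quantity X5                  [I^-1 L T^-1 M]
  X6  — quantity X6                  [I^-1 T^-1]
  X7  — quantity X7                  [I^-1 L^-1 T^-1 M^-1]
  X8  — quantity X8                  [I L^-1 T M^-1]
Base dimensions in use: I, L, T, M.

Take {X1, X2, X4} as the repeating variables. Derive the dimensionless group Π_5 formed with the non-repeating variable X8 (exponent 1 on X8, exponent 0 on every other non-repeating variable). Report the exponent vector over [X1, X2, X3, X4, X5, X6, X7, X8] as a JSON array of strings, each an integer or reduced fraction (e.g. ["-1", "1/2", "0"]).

["-2", "2", "0", "-1", "0", "0", "0", "1"]

Exponent matrix [I,L,T,M] × [X1,X2,X3,X4,X5,X6,X7,X8]:
  I: [ 1  0  0 -1 -1 -1 -1  1]
  L: [ 0  0  0 -1  1  0 -1 -1]
  T: [ 0 -1  1 -1 -1 -1 -1  1]
  M: [-1 -1  1 -1  1  0 -1 -1]
Row reduction gives pivot columns X1,X2,X4; rank = 3
Repeat: X1,X2,X4; free: X3,X5,X6,X7,X8
RREF:
  r0: [   1    0    0    0   -2   -1    0    2]
  r1: [   0    1   -1    0    2    1    0   -2]
  r2: [   0    0    0    1   -1    0    1    1]
  r3: [   0    0    0    0    0    0    0    0]
Fix exponent of X8 at 1, X3 at 0, X5 at 0, X6 at 0, X7 at 0; solve each RREF row for its pivot's exponent:
  r0: exp(X1) + (2)·1 = 0 ⇒ exp(X1) = -2
  r1: exp(X2) + (-2)·1 = 0 ⇒ exp(X2) = 2
  r2: exp(X4) + (1)·1 = 0 ⇒ exp(X4) = -1
Π_5 = X1^-2 · X2^2 · X4^-1 · X8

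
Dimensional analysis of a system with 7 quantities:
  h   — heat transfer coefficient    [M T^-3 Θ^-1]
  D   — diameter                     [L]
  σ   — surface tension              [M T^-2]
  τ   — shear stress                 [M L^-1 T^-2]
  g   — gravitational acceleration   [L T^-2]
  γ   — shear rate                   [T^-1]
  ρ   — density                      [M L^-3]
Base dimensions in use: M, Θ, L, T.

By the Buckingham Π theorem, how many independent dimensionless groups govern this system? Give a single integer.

Exponent matrix [M,Θ,L,T] × [h,D,σ,τ,g,γ,ρ]:
  M: [ 1  0  1  1  0  0  1]
  Θ: [-1  0  0  0  0  0  0]
  L: [ 0  1  0 -1  1  0 -3]
  T: [-3  0 -2 -2 -2 -1  0]
RREF → pivots at {h,D,σ,g} ⇒ r = 4
Π count = n − r = 7 − 4 = 3

3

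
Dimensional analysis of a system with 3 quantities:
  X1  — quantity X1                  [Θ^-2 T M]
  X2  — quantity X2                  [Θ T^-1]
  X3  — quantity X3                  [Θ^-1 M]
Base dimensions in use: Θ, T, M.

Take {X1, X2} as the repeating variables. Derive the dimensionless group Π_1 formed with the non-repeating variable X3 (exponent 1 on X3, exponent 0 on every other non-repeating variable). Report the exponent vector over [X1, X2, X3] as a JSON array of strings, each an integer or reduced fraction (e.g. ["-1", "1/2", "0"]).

Dimensional matrix (Θ×T×M by X1×X2×X3):
  Θ: [-2  1 -1]
  T: [ 1 -1  0]
  M: [ 1  0  1]
Echelon form has 2 nonzero rows (pivots: X1,X2)
Repeat: X1,X2; free: X3
RREF:
  r0: [   1    0    1]
  r1: [   0    1    1]
  r2: [   0    0    0]
Fix exponent of X3 at 1; solve each RREF row for its pivot's exponent:
  r0: exp(X1) + (1)·1 = 0 ⇒ exp(X1) = -1
  r1: exp(X2) + (1)·1 = 0 ⇒ exp(X2) = -1
Π_1 = X1^-1 · X2^-1 · X3

["-1", "-1", "1"]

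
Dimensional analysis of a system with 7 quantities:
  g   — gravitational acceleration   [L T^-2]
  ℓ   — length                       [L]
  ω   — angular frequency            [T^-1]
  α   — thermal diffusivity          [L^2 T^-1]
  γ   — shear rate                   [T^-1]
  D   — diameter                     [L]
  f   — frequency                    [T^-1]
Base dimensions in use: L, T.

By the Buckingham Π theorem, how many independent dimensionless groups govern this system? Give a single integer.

Write exponents as rows L,T / cols g,ℓ,ω,α,γ,D,f:
  L: [ 1  1  0  2  0  1  0]
  T: [-2  0 -1 -1 -1  0 -1]
Row reduction gives pivot columns g,ℓ; rank = 2
7 vars − rank 2 = 5 Π groups

5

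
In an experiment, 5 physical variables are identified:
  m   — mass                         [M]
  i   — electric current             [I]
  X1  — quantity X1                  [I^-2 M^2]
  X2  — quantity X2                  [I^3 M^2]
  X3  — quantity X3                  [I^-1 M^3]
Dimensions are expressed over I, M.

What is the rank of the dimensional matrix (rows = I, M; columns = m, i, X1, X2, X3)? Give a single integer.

Dimensional matrix (I×M by m×i×X1×X2×X3):
  I: [ 0  1 -2  3 -1]
  M: [ 1  0  2  2  3]
Row reduction gives pivot columns m,i; rank = 2

2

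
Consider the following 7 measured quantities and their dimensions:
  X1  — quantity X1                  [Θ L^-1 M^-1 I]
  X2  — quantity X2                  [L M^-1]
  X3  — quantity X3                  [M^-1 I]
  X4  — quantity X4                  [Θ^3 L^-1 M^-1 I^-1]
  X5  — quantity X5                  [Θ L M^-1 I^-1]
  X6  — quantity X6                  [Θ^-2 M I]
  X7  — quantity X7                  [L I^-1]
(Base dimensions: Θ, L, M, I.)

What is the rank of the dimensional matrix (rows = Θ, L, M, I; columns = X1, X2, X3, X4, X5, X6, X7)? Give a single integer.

3

Dimensional matrix (Θ×L×M×I by X1×X2×X3×X4×X5×X6×X7):
  Θ: [ 1  0  0  3  1 -2  0]
  L: [-1  1  0 -1  1  0  1]
  M: [-1 -1 -1 -1 -1  1  0]
  I: [ 1  0  1 -1 -1  1 -1]
RREF → pivots at {X1,X2,X3} ⇒ r = 3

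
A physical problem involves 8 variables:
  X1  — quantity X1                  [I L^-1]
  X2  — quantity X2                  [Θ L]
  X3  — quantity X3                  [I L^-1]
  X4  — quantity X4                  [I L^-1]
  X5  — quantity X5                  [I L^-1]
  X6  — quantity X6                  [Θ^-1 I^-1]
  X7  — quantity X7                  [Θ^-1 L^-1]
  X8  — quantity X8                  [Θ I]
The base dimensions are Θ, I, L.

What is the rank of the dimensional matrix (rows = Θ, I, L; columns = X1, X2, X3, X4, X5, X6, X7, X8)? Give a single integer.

2

Dimensional matrix (Θ×I×L by X1×X2×X3×X4×X5×X6×X7×X8):
  Θ: [ 0  1  0  0  0 -1 -1  1]
  I: [ 1  0  1  1  1 -1  0  1]
  L: [-1  1 -1 -1 -1  0 -1  0]
RREF → pivots at {X1,X2} ⇒ r = 2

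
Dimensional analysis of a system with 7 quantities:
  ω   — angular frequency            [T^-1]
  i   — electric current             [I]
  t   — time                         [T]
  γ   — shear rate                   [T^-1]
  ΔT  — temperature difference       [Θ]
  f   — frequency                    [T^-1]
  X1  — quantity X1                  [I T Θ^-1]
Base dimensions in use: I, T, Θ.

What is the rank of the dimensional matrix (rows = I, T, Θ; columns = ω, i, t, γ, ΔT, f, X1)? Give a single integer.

Dimensional matrix (I×T×Θ by ω×i×t×γ×ΔT×f×X1):
  I: [ 0  1  0  0  0  0  1]
  T: [-1  0  1 -1  0 -1  1]
  Θ: [ 0  0  0  0  1  0 -1]
RREF → pivots at {ω,i,ΔT} ⇒ r = 3

3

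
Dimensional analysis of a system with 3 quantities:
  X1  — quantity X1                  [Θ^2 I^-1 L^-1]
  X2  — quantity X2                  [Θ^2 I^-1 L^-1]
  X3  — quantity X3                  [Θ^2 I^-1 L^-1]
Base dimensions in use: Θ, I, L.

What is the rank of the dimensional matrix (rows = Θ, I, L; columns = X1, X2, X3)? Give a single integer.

Dimensional matrix (Θ×I×L by X1×X2×X3):
  Θ: [ 2  2  2]
  I: [-1 -1 -1]
  L: [-1 -1 -1]
Row reduction gives pivot columns X1; rank = 1

1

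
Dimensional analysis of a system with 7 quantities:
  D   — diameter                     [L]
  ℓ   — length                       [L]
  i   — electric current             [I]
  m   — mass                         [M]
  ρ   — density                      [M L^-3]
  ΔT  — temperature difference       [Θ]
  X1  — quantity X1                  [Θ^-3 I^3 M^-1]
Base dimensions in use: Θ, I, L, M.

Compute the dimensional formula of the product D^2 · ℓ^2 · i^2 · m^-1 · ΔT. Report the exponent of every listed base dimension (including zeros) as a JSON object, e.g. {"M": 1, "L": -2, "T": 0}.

{"Θ": 1, "I": 2, "L": 4, "M": -1}

Dimensional matrix (Θ×I×L×M by D×ℓ×i×m×ρ×ΔT×X1):
  Θ: [ 0  0  0  0  0  1 -3]
  I: [ 0  0  1  0  0  0  3]
  L: [ 1  1  0  0 -3  0  0]
  M: [ 0  0  0  1  1  0 -1]
  [Θ]: (2)·0+(2)·0+(2)·0+(-1)·0+(1)·1 = 1
  [I]: (2)·0+(2)·0+(2)·1+(-1)·0+(1)·0 = 2
  [L]: (2)·1+(2)·1+(2)·0+(-1)·0+(1)·0 = 4
  [M]: (2)·0+(2)·0+(2)·0+(-1)·1+(1)·0 = -1
⇒ Θ I^2 L^4 M^-1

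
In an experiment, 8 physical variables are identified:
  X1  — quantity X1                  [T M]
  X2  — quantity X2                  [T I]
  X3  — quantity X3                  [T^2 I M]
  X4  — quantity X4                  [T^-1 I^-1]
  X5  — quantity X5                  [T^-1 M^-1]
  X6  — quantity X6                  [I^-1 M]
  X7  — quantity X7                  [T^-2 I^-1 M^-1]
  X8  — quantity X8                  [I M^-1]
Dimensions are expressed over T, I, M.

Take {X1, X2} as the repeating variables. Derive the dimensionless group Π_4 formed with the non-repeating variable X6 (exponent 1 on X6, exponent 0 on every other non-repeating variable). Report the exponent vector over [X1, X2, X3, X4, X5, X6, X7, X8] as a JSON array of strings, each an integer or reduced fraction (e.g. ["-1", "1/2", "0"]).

Exponent matrix [T,I,M] × [X1,X2,X3,X4,X5,X6,X7,X8]:
  T: [ 1  1  2 -1 -1  0 -2  0]
  I: [ 0  1  1 -1  0 -1 -1  1]
  M: [ 1  0  1  0 -1  1 -1 -1]
Echelon form has 2 nonzero rows (pivots: X1,X2)
Pivot set = {X1,X2}, free = {X3,X4,X5,X6,X7,X8}
RREF:
  r0: [   1    0    1    0   -1    1   -1   -1]
  r1: [   0    1    1   -1    0   -1   -1    1]
  r2: [   0    0    0    0    0    0    0    0]
Fix exponent of X6 at 1, X3 at 0, X4 at 0, X5 at 0, X7 at 0, X8 at 0; solve each RREF row for its pivot's exponent:
  r0: exp(X1) + (1)·1 = 0 ⇒ exp(X1) = -1
  r1: exp(X2) + (-1)·1 = 0 ⇒ exp(X2) = 1
Π_4 = X1^-1 · X2 · X6

["-1", "1", "0", "0", "0", "1", "0", "0"]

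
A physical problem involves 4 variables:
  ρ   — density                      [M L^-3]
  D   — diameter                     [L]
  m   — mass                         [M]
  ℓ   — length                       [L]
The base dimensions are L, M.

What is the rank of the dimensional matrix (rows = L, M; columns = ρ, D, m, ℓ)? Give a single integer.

Write exponents as rows L,M / cols ρ,D,m,ℓ:
  L: [-3  1  0  1]
  M: [ 1  0  1  0]
Row reduction gives pivot columns ρ,D; rank = 2

2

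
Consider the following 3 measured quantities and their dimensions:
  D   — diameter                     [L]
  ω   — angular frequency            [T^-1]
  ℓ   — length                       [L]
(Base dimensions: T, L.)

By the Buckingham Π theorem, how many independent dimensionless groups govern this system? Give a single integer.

1

Dimensional matrix (T×L by D×ω×ℓ):
  T: [ 0 -1  0]
  L: [ 1  0  1]
Row reduction gives pivot columns D,ω; rank = 2
Π count = n − r = 3 − 2 = 1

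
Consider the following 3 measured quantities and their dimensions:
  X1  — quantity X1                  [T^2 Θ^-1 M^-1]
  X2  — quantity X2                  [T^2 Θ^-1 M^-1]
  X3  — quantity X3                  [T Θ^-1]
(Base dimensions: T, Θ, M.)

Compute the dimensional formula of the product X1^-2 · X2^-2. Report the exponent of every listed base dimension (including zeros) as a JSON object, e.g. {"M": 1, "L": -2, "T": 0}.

{"T": -8, "Θ": 4, "M": 4}

Write exponents as rows T,Θ,M / cols X1,X2,X3:
  T: [ 2  2  1]
  Θ: [-1 -1 -1]
  M: [-1 -1  0]
  [T]: (-2)·2+(-2)·2 = -8
  [Θ]: (-2)·-1+(-2)·-1 = 4
  [M]: (-2)·-1+(-2)·-1 = 4
⇒ T^-8 Θ^4 M^4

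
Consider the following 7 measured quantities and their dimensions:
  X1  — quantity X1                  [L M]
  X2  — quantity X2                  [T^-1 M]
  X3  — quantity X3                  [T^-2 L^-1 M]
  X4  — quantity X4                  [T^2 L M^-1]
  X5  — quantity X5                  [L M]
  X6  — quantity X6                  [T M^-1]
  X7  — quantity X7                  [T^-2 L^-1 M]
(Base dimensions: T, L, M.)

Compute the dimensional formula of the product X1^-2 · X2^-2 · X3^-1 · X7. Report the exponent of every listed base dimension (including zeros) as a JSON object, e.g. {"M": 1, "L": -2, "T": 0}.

{"T": 2, "L": -2, "M": -4}

Dimensional matrix (T×L×M by X1×X2×X3×X4×X5×X6×X7):
  T: [ 0 -1 -2  2  0  1 -2]
  L: [ 1  0 -1  1  1  0 -1]
  M: [ 1  1  1 -1  1 -1  1]
  [T]: (-2)·0+(-2)·-1+(-1)·-2+(1)·-2 = 2
  [L]: (-2)·1+(-2)·0+(-1)·-1+(1)·-1 = -2
  [M]: (-2)·1+(-2)·1+(-1)·1+(1)·1 = -4
⇒ T^2 L^-2 M^-4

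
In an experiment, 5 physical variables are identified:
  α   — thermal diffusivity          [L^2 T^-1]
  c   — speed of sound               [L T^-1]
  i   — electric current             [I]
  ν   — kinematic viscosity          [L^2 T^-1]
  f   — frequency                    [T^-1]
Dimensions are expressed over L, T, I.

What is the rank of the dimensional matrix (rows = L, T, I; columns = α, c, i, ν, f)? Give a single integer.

3

Exponent matrix [L,T,I] × [α,c,i,ν,f]:
  L: [ 2  1  0  2  0]
  T: [-1 -1  0 -1 -1]
  I: [ 0  0  1  0  0]
RREF → pivots at {α,c,i} ⇒ r = 3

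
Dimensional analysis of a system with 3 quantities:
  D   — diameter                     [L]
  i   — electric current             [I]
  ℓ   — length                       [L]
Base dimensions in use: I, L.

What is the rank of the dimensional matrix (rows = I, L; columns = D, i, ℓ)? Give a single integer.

2

Exponent matrix [I,L] × [D,i,ℓ]:
  I: [ 0  1  0]
  L: [ 1  0  1]
RREF → pivots at {D,i} ⇒ r = 2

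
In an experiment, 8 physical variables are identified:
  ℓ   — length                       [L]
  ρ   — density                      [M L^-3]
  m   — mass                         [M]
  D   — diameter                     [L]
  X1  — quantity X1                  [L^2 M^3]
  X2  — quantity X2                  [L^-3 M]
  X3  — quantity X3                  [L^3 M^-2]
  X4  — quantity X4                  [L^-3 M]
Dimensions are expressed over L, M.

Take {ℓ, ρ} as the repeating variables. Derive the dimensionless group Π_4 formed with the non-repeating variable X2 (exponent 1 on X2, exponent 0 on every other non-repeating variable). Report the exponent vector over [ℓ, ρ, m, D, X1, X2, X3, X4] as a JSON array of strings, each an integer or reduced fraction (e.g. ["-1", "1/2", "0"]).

Write exponents as rows L,M / cols ℓ,ρ,m,D,X1,X2,X3,X4:
  L: [ 1 -3  0  1  2 -3  3 -3]
  M: [ 0  1  1  0  3  1 -2  1]
Echelon form has 2 nonzero rows (pivots: ℓ,ρ)
Repeat: ℓ,ρ; free: m,D,X1,X2,X3,X4
RREF:
  r0: [   1    0    3    1   11    0   -3    0]
  r1: [   0    1    1    0    3    1   -2    1]
Fix exponent of X2 at 1, m at 0, D at 0, X1 at 0, X3 at 0, X4 at 0; solve each RREF row for its pivot's exponent:
  r0: exp(ℓ) + (0)·1 = 0 ⇒ exp(ℓ) = 0
  r1: exp(ρ) + (1)·1 = 0 ⇒ exp(ρ) = -1
Π_4 = ρ^-1 · X2

["0", "-1", "0", "0", "0", "1", "0", "0"]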